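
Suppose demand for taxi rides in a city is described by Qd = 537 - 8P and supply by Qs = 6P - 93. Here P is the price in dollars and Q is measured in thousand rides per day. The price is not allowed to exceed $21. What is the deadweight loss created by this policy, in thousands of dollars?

Equilibrium: 537 - 8P = 6P - 93, so 630 = 14P and P* = 45, Q* = 177.
Because the ceiling (21) lies below the market-clearing price, it is binding.
At P = 21: Qd = 537 - 8·21 = 369 and Qs = 6·21 - 93 = 33.
Quantity traded falls to 33. At Q = 33 the demand price is (537 - 33)/8 = 63 and the supply price is (93 + 33)/6 = 21.
Deadweight loss = ½ · (63 - 21) · (177 - 33) = ½ · 42 · 144 = 3024.

3024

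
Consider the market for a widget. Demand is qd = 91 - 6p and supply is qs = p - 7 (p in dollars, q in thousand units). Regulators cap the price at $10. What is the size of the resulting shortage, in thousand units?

In a free market, 91 - 6p = p - 7 gives the equilibrium p* = 14, q* = 7.
Since 10 < 14, the ceiling is binding.
At p = 10: qd = 91 - 6·10 = 31 and qs = 10 - 7 = 3.
Shortage = qd - qs = 31 - 3 = 28.

28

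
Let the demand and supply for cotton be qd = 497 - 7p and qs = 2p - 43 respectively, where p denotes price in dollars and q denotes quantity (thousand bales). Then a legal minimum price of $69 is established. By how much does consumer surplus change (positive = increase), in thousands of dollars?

Without the control the market clears where 497 - 7p = 2p - 43, i.e. p* = 60 and q* = 77.
Because the floor (69) lies above the market-clearing price, it is binding.
At p = 69: qd = 497 - 7·69 = 14 and qs = 2·69 - 43 = 95.
Consumer surplus without the control is ½ · (71 - 60) · 77 = 423.5.
With the floor, consumers buy 14 units at 69, so CS = ½ · (71 - 69) · 14 = 14.
Change in consumer surplus = 14 - 423.5 = -409.5.

-409.5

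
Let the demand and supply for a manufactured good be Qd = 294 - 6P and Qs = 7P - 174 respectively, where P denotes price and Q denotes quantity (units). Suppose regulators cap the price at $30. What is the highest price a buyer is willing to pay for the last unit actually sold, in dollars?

Without the control the market clears where 294 - 6P = 7P - 174, i.e. P* = 36 and Q* = 78.
Because the ceiling (30) lies below the market-clearing price, it is binding.
At P = 30: Qd = 294 - 6·30 = 114 and Qs = 7·30 - 174 = 36.
Only 36 units reach the market. On the demand curve, the marginal buyer's willingness to pay at Q = 36 is (294 - 36)/6 = 43.

43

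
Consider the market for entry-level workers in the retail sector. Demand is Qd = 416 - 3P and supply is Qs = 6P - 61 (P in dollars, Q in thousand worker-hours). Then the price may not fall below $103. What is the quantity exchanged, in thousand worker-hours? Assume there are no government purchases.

107

In a free market, 416 - 3P = 6P - 61 gives the equilibrium P* = 53, Q* = 257.
Since 103 > 53, the floor is binding.
At P = 103: Qd = 416 - 3·103 = 107 and Qs = 6·103 - 61 = 557.
The quantity actually transacted is the short side, demand: 107.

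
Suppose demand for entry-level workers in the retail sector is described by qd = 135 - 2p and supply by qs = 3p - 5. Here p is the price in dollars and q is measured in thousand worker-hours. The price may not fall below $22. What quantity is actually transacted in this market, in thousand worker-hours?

79

In a free market, 135 - 2p = 3p - 5 gives the equilibrium p* = 28, q* = 79.
The floor of 22 is below the equilibrium price 28, so it is not binding; the market clears at p* = 28, q* = 79.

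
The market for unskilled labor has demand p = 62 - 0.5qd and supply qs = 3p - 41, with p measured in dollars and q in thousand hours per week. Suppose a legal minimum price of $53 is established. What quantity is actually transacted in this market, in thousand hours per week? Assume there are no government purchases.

Rearranging demand gives qd = 124 - 2p. In a free market, 124 - 2p = 3p - 41 gives the equilibrium p* = 33, q* = 58.
The floor of 53 is above the equilibrium price 33, so it binds.
At p = 53: qd = 124 - 2·53 = 18 and qs = 3·53 - 41 = 118.
The quantity actually transacted is the short side, demand: 18.

18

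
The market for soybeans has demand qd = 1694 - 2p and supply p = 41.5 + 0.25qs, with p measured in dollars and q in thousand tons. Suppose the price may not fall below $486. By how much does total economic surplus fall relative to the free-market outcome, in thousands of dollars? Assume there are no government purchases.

46464

Rearranging supply gives qs = 4p - 166. In a free market, 1694 - 2p = 4p - 166 gives the equilibrium p* = 310, q* = 1074.
Since 486 > 310, the floor is binding.
At p = 486: qd = 1694 - 2·486 = 722 and qs = 4·486 - 166 = 1778.
Quantity traded falls to 722. At q = 722 the demand price is (1694 - 722)/2 = 486 and the supply price is (166 + 722)/4 = 222.
Deadweight loss = ½ · (486 - 222) · (1074 - 722) = ½ · 264 · 352 = 46464.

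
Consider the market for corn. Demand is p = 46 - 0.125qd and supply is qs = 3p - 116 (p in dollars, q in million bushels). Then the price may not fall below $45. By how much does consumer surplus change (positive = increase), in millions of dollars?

-12

Rearranging demand gives qd = 368 - 8p. In a free market, 368 - 8p = 3p - 116 gives the equilibrium p* = 44, q* = 16.
The floor of 45 is above the equilibrium price 44, so it binds.
At p = 45: qd = 368 - 8·45 = 8 and qs = 3·45 - 116 = 19.
Consumer surplus without the control is ½ · (46 - 44) · 16 = 16.
With the floor, consumers buy 8 units at 45, so CS = ½ · (46 - 45) · 8 = 4.
Change in consumer surplus = 4 - 16 = -12.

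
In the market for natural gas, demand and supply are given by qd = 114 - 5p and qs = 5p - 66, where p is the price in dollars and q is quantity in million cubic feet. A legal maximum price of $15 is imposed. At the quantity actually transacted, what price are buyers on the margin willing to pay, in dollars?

21

Setting quantity demanded equal to quantity supplied, 114 - 5p = 5p - 66, gives p* = 18 and q* = 24.
Because the ceiling (15) lies below the market-clearing price, it is binding.
At p = 15: qd = 114 - 5·15 = 39 and qs = 5·15 - 66 = 9.
Only 9 units reach the market. On the demand curve, the marginal buyer's willingness to pay at q = 9 is (114 - 9)/5 = 21.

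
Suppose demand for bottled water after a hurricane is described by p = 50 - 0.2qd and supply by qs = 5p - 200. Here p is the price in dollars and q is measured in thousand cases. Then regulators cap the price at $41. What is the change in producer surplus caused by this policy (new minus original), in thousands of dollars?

Rearranging demand gives qd = 250 - 5p. In a free market, 250 - 5p = 5p - 200 gives the equilibrium p* = 45, q* = 25.
Since 41 < 45, the ceiling is binding.
At p = 41: qd = 250 - 5·41 = 45 and qs = 5·41 - 200 = 5.
Producer surplus without the control is ½ · (45 - 40) · 25 = 62.5.
With the ceiling, producers sell 5 units at 41, so PS = ½ · (41 - 40) · 5 = 2.5.
Change in producer surplus = 2.5 - 62.5 = -60.

-60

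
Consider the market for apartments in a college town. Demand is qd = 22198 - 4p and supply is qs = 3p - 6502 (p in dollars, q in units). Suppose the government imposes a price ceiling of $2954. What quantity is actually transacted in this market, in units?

2360

Without the control the market clears where 22198 - 4p = 3p - 6502, i.e. p* = 4100 and q* = 5798.
Since 2954 < 4100, the ceiling is binding.
At p = 2954: qd = 22198 - 4·2954 = 10382 and qs = 3·2954 - 6502 = 2360.
The quantity actually transacted is the short side, supply: 2360.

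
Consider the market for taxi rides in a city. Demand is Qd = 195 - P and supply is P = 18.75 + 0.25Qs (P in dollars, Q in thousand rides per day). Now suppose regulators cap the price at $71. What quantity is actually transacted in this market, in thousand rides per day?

Rearranging supply gives Qs = 4P - 75. Setting quantity demanded equal to quantity supplied, 195 - P = 4P - 75, gives P* = 54 and Q* = 141.
The ceiling of 71 is above the equilibrium price 54, so it is not binding; the market clears at P* = 54, Q* = 141.

141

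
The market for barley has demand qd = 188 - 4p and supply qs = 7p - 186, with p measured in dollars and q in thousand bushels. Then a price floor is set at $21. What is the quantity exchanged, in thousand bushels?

52

Without the control the market clears where 188 - 4p = 7p - 186, i.e. p* = 34 and q* = 52.
The floor of 21 is below the equilibrium price 34, so it is not binding; the market clears at p* = 34, q* = 52.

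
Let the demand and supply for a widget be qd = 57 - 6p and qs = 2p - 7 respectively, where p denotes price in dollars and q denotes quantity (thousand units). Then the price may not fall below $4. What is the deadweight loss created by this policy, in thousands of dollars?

Setting quantity demanded equal to quantity supplied, 57 - 6p = 2p - 7, gives p* = 8 and q* = 9.
Since 4 is below p* = 8, the floor does not bind and the free-market outcome prevails.
Since the control does not bind, no trades are prevented and deadweight loss is zero.

0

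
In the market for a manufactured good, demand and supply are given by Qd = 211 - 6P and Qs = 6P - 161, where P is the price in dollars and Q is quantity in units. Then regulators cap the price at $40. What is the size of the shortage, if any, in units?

0

Equilibrium: 211 - 6P = 6P - 161, so 372 = 12P and P* = 31, Q* = 25.
The ceiling of 40 is above the equilibrium price 31, so it is not binding; the market clears at P* = 31, Q* = 25.
Since the control does not bind, there is no shortage.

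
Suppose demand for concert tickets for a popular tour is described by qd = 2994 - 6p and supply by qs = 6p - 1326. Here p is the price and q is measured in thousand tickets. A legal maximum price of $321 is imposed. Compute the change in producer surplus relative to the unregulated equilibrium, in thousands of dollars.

-27963

In a free market, 2994 - 6p = 6p - 1326 gives the equilibrium p* = 360, q* = 834.
The ceiling of 321 is below the equilibrium price 360, so it binds.
At p = 321: qd = 2994 - 6·321 = 1068 and qs = 6·321 - 1326 = 600.
Producer surplus without the control is ½ · (360 - 221) · 834 = 57963.
With the ceiling, producers sell 600 units at 321, so PS = ½ · (321 - 221) · 600 = 30000.
Change in producer surplus = 30000 - 57963 = -27963.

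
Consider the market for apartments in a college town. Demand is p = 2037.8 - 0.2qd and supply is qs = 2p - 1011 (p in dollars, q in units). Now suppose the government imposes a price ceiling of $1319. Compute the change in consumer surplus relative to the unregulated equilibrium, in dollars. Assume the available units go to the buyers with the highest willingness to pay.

Rearranging demand gives qd = 10189 - 5p. Setting quantity demanded equal to quantity supplied, 10189 - 5p = 2p - 1011, gives p* = 1600 and q* = 2189.
Since 1319 < 1600, the ceiling is binding.
At p = 1319: qd = 10189 - 5·1319 = 3594 and qs = 2·1319 - 1011 = 1627.
Consumer surplus without the control is ½ · (2037.8 - 1600) · 2189 = 479172.1.
With the ceiling, 1627 units are sold at 1319 (assume they go to the highest-value buyers). The demand price at q = 1627 is 1712.4, so CS = ½ · [(2037.8 - 1319) + (1712.4 - 1319)] · 1627 = 904774.7.
Change in consumer surplus = 904774.7 - 479172.1 = 425602.6.

425602.6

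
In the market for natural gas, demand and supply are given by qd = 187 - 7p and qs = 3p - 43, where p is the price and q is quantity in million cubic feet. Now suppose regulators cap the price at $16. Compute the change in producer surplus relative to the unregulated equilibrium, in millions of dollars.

-108.5

In a free market, 187 - 7p = 3p - 43 gives the equilibrium p* = 23, q* = 26.
The ceiling of 16 is below the equilibrium price 23, so it binds.
At p = 16: qd = 187 - 7·16 = 75 and qs = 3·16 - 43 = 5.
Producer surplus without the control is ½ · (23 - 43/3) · 26 = 338/3.
With the ceiling, producers sell 5 units at 16, so PS = ½ · (16 - 43/3) · 5 = 25/6.
Change in producer surplus = 25/6 - 338/3 = -108.5.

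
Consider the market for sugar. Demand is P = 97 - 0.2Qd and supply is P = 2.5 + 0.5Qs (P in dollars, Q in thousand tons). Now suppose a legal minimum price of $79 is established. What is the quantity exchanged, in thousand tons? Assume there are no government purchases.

90

Rearranging demand gives Qd = 485 - 5P; rearranging supply gives Qs = 2P - 5. In a free market, 485 - 5P = 2P - 5 gives the equilibrium P* = 70, Q* = 135.
The floor of 79 is above the equilibrium price 70, so it binds.
At P = 79: Qd = 485 - 5·79 = 90 and Qs = 2·79 - 5 = 153.
The quantity actually transacted is the short side, demand: 90.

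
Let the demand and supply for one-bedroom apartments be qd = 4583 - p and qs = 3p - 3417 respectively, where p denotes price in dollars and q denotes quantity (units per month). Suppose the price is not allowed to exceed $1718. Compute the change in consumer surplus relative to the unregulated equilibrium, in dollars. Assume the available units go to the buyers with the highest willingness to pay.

131976

In a free market, 4583 - p = 3p - 3417 gives the equilibrium p* = 2000, q* = 2583.
Because the ceiling (1718) lies below the market-clearing price, it is binding.
At p = 1718: qd = 4583 - 1718 = 2865 and qs = 3·1718 - 3417 = 1737.
Consumer surplus without the control is ½ · (4583 - 2000) · 2583 = 3335944.5.
With the ceiling, 1737 units are sold at 1718 (assume they go to the highest-value buyers). The demand price at q = 1737 is 2846, so CS = ½ · [(4583 - 1718) + (2846 - 1718)] · 1737 = 3467920.5.
Change in consumer surplus = 3467920.5 - 3335944.5 = 131976.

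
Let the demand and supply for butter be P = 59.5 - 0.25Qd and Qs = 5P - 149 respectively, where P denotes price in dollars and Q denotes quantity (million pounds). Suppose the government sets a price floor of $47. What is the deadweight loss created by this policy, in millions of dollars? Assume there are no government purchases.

Rearranging demand gives Qd = 238 - 4P. In a free market, 238 - 4P = 5P - 149 gives the equilibrium P* = 43, Q* = 66.
Because the floor (47) lies above the market-clearing price, it is binding.
At P = 47: Qd = 238 - 4·47 = 50 and Qs = 5·47 - 149 = 86.
Quantity traded falls to 50. At Q = 50 the demand price is (238 - 50)/4 = 47 and the supply price is (149 + 50)/5 = 39.8.
Deadweight loss = ½ · (47 - 39.8) · (66 - 50) = ½ · 7.2 · 16 = 57.6.

57.6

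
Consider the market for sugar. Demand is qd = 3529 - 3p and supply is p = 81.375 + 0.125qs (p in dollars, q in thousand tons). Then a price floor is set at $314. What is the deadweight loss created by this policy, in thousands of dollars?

Rearranging supply gives qs = 8p - 651. In a free market, 3529 - 3p = 8p - 651 gives the equilibrium p* = 380, q* = 2389.
Since 314 is below p* = 380, the floor does not bind and the free-market outcome prevails.
Since the control does not bind, no trades are prevented and deadweight loss is zero.

0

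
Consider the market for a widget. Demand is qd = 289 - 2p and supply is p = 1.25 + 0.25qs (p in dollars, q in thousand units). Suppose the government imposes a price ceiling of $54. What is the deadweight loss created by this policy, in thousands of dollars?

Rearranging supply gives qs = 4p - 5. Setting quantity demanded equal to quantity supplied, 289 - 2p = 4p - 5, gives p* = 49 and q* = 191.
The ceiling of 54 is above the equilibrium price 49, so it is not binding; the market clears at p* = 49, q* = 191.
Since the control does not bind, no trades are prevented and deadweight loss is zero.

0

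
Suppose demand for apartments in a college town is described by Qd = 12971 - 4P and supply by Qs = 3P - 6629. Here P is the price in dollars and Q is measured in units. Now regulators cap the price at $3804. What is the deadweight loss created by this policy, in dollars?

0

Setting quantity demanded equal to quantity supplied, 12971 - 4P = 3P - 6629, gives P* = 2800 and Q* = 1771.
Since 3804 is above P* = 2800, the ceiling does not bind and the free-market outcome prevails.
Since the control does not bind, no trades are prevented and deadweight loss is zero.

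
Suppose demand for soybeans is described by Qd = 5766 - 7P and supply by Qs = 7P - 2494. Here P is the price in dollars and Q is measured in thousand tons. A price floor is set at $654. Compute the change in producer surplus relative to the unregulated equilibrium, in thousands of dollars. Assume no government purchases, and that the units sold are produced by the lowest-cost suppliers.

61696

In a free market, 5766 - 7P = 7P - 2494 gives the equilibrium P* = 590, Q* = 1636.
The floor of 654 is above the equilibrium price 590, so it binds.
At P = 654: Qd = 5766 - 7·654 = 1188 and Qs = 7·654 - 2494 = 2084.
Producer surplus without the control is ½ · (590 - 2494/7) · 1636 = 1338248/7.
With the floor, 1188 units are sold at 654. The supply price at Q = 1188 is 526, so PS = ½ · [(654 - 2494/7) + (654 - 526)] · 1188 = 1770120/7.
Change in producer surplus = 1770120/7 - 1338248/7 = 61696.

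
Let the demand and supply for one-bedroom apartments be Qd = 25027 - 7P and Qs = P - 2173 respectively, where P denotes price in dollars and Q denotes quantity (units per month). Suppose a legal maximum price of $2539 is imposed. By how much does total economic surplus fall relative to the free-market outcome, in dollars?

Equilibrium: 25027 - 7P = P - 2173, so 27200 = 8P and P* = 3400, Q* = 1227.
Since 2539 < 3400, the ceiling is binding.
At P = 2539: Qd = 25027 - 7·2539 = 7254 and Qs = 2539 - 2173 = 366.
Quantity traded falls to 366. At Q = 366 the demand price is (25027 - 366)/7 = 3523 and the supply price is 2173 + 366 = 2539.
Deadweight loss = ½ · (3523 - 2539) · (1227 - 366) = ½ · 984 · 861 = 423612.

423612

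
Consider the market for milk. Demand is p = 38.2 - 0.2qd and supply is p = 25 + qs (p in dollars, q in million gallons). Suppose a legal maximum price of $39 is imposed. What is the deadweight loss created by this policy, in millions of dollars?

Rearranging demand gives qd = 191 - 5p; rearranging supply gives qs = p - 25. Equilibrium: 191 - 5p = p - 25, so 216 = 6p and p* = 36, q* = 11.
Since 39 is above p* = 36, the ceiling does not bind and the free-market outcome prevails.
Since the control does not bind, no trades are prevented and deadweight loss is zero.

0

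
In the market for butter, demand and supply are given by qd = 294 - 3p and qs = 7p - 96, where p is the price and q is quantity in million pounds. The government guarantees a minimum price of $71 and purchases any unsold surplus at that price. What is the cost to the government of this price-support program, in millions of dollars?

Setting quantity demanded equal to quantity supplied, 294 - 3p = 7p - 96, gives p* = 39 and q* = 177.
Because the floor (71) lies above the market-clearing price, it is binding.
At p = 71: qd = 294 - 3·71 = 81 and qs = 7·71 - 96 = 401.
Surplus = qs - qd = 320.
Government expenditure = surplus × support price = 320 × 71 = 22720.

22720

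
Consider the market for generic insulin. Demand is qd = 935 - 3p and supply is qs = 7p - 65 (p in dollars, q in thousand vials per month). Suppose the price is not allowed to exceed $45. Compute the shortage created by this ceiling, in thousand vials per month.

550

Setting quantity demanded equal to quantity supplied, 935 - 3p = 7p - 65, gives p* = 100 and q* = 635.
The ceiling of 45 is below the equilibrium price 100, so it binds.
At p = 45: qd = 935 - 3·45 = 800 and qs = 7·45 - 65 = 250.
Shortage = qd - qs = 800 - 250 = 550.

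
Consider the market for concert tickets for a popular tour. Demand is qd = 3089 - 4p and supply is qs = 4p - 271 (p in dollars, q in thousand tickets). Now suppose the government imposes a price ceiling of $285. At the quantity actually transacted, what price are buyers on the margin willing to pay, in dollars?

555

Setting quantity demanded equal to quantity supplied, 3089 - 4p = 4p - 271, gives p* = 420 and q* = 1409.
Because the ceiling (285) lies below the market-clearing price, it is binding.
At p = 285: qd = 3089 - 4·285 = 1949 and qs = 4·285 - 271 = 869.
Only 869 units reach the market. On the demand curve, the marginal buyer's willingness to pay at q = 869 is (3089 - 869)/4 = 555.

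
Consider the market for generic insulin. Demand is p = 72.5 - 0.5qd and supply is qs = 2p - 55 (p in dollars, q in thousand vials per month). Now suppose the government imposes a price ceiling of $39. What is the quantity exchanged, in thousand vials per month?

23

Rearranging demand gives qd = 145 - 2p. In a free market, 145 - 2p = 2p - 55 gives the equilibrium p* = 50, q* = 45.
The ceiling of 39 is below the equilibrium price 50, so it binds.
At p = 39: qd = 145 - 2·39 = 67 and qs = 2·39 - 55 = 23.
The quantity actually transacted is the short side, supply: 23.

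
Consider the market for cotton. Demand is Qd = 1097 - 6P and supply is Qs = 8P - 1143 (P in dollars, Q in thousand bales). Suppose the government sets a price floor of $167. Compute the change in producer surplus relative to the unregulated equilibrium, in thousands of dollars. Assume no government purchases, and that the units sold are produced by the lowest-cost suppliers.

554.75

In a free market, 1097 - 6P = 8P - 1143 gives the equilibrium P* = 160, Q* = 137.
Since 167 > 160, the floor is binding.
At P = 167: Qd = 1097 - 6·167 = 95 and Qs = 8·167 - 1143 = 193.
Producer surplus without the control is ½ · (160 - 142.875) · 137 = 1173.0625.
With the floor, 95 units are sold at 167. The supply price at Q = 95 is 154.75, so PS = ½ · [(167 - 142.875) + (167 - 154.75)] · 95 = 1727.8125.
Change in producer surplus = 1727.8125 - 1173.0625 = 554.75.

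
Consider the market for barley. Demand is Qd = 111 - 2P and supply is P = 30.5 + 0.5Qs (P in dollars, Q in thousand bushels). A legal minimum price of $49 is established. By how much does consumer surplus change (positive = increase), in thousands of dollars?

Rearranging supply gives Qs = 2P - 61. Without the control the market clears where 111 - 2P = 2P - 61, i.e. P* = 43 and Q* = 25.
The floor of 49 is above the equilibrium price 43, so it binds.
At P = 49: Qd = 111 - 2·49 = 13 and Qs = 2·49 - 61 = 37.
Consumer surplus without the control is ½ · (55.5 - 43) · 25 = 156.25.
With the floor, consumers buy 13 units at 49, so CS = ½ · (55.5 - 49) · 13 = 42.25.
Change in consumer surplus = 42.25 - 156.25 = -114.

-114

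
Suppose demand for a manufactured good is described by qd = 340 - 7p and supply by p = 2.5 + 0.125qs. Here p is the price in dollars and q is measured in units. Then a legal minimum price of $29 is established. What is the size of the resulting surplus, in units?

Rearranging supply gives qs = 8p - 20. In a free market, 340 - 7p = 8p - 20 gives the equilibrium p* = 24, q* = 172.
The floor of 29 is above the equilibrium price 24, so it binds.
At p = 29: qd = 340 - 7·29 = 137 and qs = 8·29 - 20 = 212.
Surplus = qs - qd = 212 - 137 = 75.

75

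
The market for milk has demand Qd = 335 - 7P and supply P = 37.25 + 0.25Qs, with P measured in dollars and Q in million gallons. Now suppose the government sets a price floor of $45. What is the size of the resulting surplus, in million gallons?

Rearranging supply gives Qs = 4P - 149. Setting quantity demanded equal to quantity supplied, 335 - 7P = 4P - 149, gives P* = 44 and Q* = 27.
Because the floor (45) lies above the market-clearing price, it is binding.
At P = 45: Qd = 335 - 7·45 = 20 and Qs = 4·45 - 149 = 31.
Surplus = Qs - Qd = 31 - 20 = 11.

11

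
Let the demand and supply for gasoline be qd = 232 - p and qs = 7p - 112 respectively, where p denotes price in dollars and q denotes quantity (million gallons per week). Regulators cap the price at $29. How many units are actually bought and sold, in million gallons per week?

91

Without the control the market clears where 232 - p = 7p - 112, i.e. p* = 43 and q* = 189.
Since 29 < 43, the ceiling is binding.
At p = 29: qd = 232 - 29 = 203 and qs = 7·29 - 112 = 91.
The quantity actually transacted is the short side, supply: 91.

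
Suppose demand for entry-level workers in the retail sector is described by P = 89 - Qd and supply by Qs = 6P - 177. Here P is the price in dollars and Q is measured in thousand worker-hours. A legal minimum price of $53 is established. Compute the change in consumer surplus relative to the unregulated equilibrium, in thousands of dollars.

-652.5

Rearranging demand gives Qd = 89 - P. Setting quantity demanded equal to quantity supplied, 89 - P = 6P - 177, gives P* = 38 and Q* = 51.
Because the floor (53) lies above the market-clearing price, it is binding.
At P = 53: Qd = 89 - 53 = 36 and Qs = 6·53 - 177 = 141.
Consumer surplus without the control is ½ · (89 - 38) · 51 = 1300.5.
With the floor, consumers buy 36 units at 53, so CS = ½ · (89 - 53) · 36 = 648.
Change in consumer surplus = 648 - 1300.5 = -652.5.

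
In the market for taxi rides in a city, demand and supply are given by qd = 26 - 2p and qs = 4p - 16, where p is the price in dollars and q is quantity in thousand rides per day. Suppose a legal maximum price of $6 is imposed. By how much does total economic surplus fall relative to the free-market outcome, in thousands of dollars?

6

Without the control the market clears where 26 - 2p = 4p - 16, i.e. p* = 7 and q* = 12.
The ceiling of 6 is below the equilibrium price 7, so it binds.
At p = 6: qd = 26 - 2·6 = 14 and qs = 4·6 - 16 = 8.
Quantity traded falls to 8. At q = 8 the demand price is (26 - 8)/2 = 9 and the supply price is (16 + 8)/4 = 6.
Deadweight loss = ½ · (9 - 6) · (12 - 8) = ½ · 3 · 4 = 6.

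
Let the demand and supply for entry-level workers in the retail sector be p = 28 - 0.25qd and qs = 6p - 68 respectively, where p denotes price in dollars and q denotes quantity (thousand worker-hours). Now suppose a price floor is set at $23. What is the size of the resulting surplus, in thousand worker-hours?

50

Rearranging demand gives qd = 112 - 4p. Equilibrium: 112 - 4p = 6p - 68, so 180 = 10p and p* = 18, q* = 40.
Since 23 > 18, the floor is binding.
At p = 23: qd = 112 - 4·23 = 20 and qs = 6·23 - 68 = 70.
Surplus = qs - qd = 70 - 20 = 50.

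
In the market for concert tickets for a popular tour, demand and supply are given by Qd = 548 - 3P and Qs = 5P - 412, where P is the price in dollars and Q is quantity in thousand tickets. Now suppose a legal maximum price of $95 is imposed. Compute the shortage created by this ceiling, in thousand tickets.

Setting quantity demanded equal to quantity supplied, 548 - 3P = 5P - 412, gives P* = 120 and Q* = 188.
The ceiling of 95 is below the equilibrium price 120, so it binds.
At P = 95: Qd = 548 - 3·95 = 263 and Qs = 5·95 - 412 = 63.
Shortage = Qd - Qs = 263 - 63 = 200.

200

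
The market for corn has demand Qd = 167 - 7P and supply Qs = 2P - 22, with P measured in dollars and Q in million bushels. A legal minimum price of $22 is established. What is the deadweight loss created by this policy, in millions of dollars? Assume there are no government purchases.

In a free market, 167 - 7P = 2P - 22 gives the equilibrium P* = 21, Q* = 20.
The floor of 22 is above the equilibrium price 21, so it binds.
At P = 22: Qd = 167 - 7·22 = 13 and Qs = 2·22 - 22 = 22.
Quantity traded falls to 13. At Q = 13 the demand price is (167 - 13)/7 = 22 and the supply price is (22 + 13)/2 = 17.5.
Deadweight loss = ½ · (22 - 17.5) · (20 - 13) = ½ · 4.5 · 7 = 15.75.

15.75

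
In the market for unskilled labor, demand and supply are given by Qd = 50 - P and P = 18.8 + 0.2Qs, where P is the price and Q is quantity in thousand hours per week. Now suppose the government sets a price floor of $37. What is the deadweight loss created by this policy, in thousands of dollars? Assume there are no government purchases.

Rearranging supply gives Qs = 5P - 94. Setting quantity demanded equal to quantity supplied, 50 - P = 5P - 94, gives P* = 24 and Q* = 26.
The floor of 37 is above the equilibrium price 24, so it binds.
At P = 37: Qd = 50 - 37 = 13 and Qs = 5·37 - 94 = 91.
Quantity traded falls to 13. At Q = 13 the demand price is 50 - 13 = 37 and the supply price is (94 + 13)/5 = 21.4.
Deadweight loss = ½ · (37 - 21.4) · (26 - 13) = ½ · 15.6 · 13 = 101.4.

101.4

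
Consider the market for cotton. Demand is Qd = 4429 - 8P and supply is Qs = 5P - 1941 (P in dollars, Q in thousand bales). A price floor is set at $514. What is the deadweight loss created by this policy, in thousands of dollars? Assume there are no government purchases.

In a free market, 4429 - 8P = 5P - 1941 gives the equilibrium P* = 490, Q* = 509.
The floor of 514 is above the equilibrium price 490, so it binds.
At P = 514: Qd = 4429 - 8·514 = 317 and Qs = 5·514 - 1941 = 629.
Quantity traded falls to 317. At Q = 317 the demand price is (4429 - 317)/8 = 514 and the supply price is (1941 + 317)/5 = 451.6.
Deadweight loss = ½ · (514 - 451.6) · (509 - 317) = ½ · 62.4 · 192 = 5990.4.

5990.4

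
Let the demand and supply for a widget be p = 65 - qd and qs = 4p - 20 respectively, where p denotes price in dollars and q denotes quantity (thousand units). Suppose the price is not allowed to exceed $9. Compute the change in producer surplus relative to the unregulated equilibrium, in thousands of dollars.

-256

Rearranging demand gives qd = 65 - p. Without the control the market clears where 65 - p = 4p - 20, i.e. p* = 17 and q* = 48.
The ceiling of 9 is below the equilibrium price 17, so it binds.
At p = 9: qd = 65 - 9 = 56 and qs = 4·9 - 20 = 16.
Producer surplus without the control is ½ · (17 - 5) · 48 = 288.
With the ceiling, producers sell 16 units at 9, so PS = ½ · (9 - 5) · 16 = 32.
Change in producer surplus = 32 - 288 = -256.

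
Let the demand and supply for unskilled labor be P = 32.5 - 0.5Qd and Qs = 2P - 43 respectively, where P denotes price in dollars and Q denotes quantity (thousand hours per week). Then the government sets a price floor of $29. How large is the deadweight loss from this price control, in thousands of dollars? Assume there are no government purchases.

Rearranging demand gives Qd = 65 - 2P. Setting quantity demanded equal to quantity supplied, 65 - 2P = 2P - 43, gives P* = 27 and Q* = 11.
Because the floor (29) lies above the market-clearing price, it is binding.
At P = 29: Qd = 65 - 2·29 = 7 and Qs = 2·29 - 43 = 15.
Quantity traded falls to 7. At Q = 7 the demand price is (65 - 7)/2 = 29 and the supply price is (43 + 7)/2 = 25.
Deadweight loss = ½ · (29 - 25) · (11 - 7) = ½ · 4 · 4 = 8.

8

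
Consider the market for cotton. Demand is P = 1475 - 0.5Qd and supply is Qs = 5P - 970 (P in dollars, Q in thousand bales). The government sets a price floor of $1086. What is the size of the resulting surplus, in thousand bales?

Rearranging demand gives Qd = 2950 - 2P. In a free market, 2950 - 2P = 5P - 970 gives the equilibrium P* = 560, Q* = 1830.
Because the floor (1086) lies above the market-clearing price, it is binding.
At P = 1086: Qd = 2950 - 2·1086 = 778 and Qs = 5·1086 - 970 = 4460.
Surplus = Qs - Qd = 4460 - 778 = 3682.

3682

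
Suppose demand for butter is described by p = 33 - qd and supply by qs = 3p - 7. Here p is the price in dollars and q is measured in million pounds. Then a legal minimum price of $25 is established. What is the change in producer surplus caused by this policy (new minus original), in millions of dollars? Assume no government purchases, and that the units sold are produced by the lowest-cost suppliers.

Rearranging demand gives qd = 33 - p. Equilibrium: 33 - p = 3p - 7, so 40 = 4p and p* = 10, q* = 23.
Because the floor (25) lies above the market-clearing price, it is binding.
At p = 25: qd = 33 - 25 = 8 and qs = 3·25 - 7 = 68.
Producer surplus without the control is ½ · (10 - 7/3) · 23 = 529/6.
With the floor, 8 units are sold at 25. The supply price at q = 8 is 5, so PS = ½ · [(25 - 7/3) + (25 - 5)] · 8 = 512/3.
Change in producer surplus = 512/3 - 529/6 = 82.5.

82.5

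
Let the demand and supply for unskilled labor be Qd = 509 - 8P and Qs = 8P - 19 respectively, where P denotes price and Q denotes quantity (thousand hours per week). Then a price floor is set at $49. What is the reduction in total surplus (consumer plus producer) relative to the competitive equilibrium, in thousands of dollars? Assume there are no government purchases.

Setting quantity demanded equal to quantity supplied, 509 - 8P = 8P - 19, gives P* = 33 and Q* = 245.
The floor of 49 is above the equilibrium price 33, so it binds.
At P = 49: Qd = 509 - 8·49 = 117 and Qs = 8·49 - 19 = 373.
Quantity traded falls to 117. At Q = 117 the demand price is (509 - 117)/8 = 49 and the supply price is (19 + 117)/8 = 17.
Deadweight loss = ½ · (49 - 17) · (245 - 117) = ½ · 32 · 128 = 2048.

2048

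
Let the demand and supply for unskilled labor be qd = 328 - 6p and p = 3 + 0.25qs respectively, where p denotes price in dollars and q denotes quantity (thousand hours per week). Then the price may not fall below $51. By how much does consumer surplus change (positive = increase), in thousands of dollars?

Rearranging supply gives qs = 4p - 12. Without the control the market clears where 328 - 6p = 4p - 12, i.e. p* = 34 and q* = 124.
Because the floor (51) lies above the market-clearing price, it is binding.
At p = 51: qd = 328 - 6·51 = 22 and qs = 4·51 - 12 = 192.
Consumer surplus without the control is ½ · (164/3 - 34) · 124 = 3844/3.
With the floor, consumers buy 22 units at 51, so CS = ½ · (164/3 - 51) · 22 = 121/3.
Change in consumer surplus = 121/3 - 3844/3 = -1241.

-1241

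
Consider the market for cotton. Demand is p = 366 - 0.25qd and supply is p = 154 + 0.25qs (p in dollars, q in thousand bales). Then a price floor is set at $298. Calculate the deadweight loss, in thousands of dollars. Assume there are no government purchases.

Rearranging demand gives qd = 1464 - 4p; rearranging supply gives qs = 4p - 616. Without the control the market clears where 1464 - 4p = 4p - 616, i.e. p* = 260 and q* = 424.
The floor of 298 is above the equilibrium price 260, so it binds.
At p = 298: qd = 1464 - 4·298 = 272 and qs = 4·298 - 616 = 576.
Quantity traded falls to 272. At q = 272 the demand price is (1464 - 272)/4 = 298 and the supply price is (616 + 272)/4 = 222.
Deadweight loss = ½ · (298 - 222) · (424 - 272) = ½ · 76 · 152 = 5776.

5776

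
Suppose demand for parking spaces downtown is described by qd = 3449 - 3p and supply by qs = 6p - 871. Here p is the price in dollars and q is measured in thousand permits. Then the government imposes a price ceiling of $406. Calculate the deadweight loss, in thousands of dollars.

In a free market, 3449 - 3p = 6p - 871 gives the equilibrium p* = 480, q* = 2009.
Because the ceiling (406) lies below the market-clearing price, it is binding.
At p = 406: qd = 3449 - 3·406 = 2231 and qs = 6·406 - 871 = 1565.
Quantity traded falls to 1565. At q = 1565 the demand price is (3449 - 1565)/3 = 628 and the supply price is (871 + 1565)/6 = 406.
Deadweight loss = ½ · (628 - 406) · (2009 - 1565) = ½ · 222 · 444 = 49284.

49284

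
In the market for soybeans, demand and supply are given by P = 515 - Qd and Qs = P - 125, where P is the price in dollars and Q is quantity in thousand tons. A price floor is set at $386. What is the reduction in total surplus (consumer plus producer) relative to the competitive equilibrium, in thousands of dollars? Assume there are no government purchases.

Rearranging demand gives Qd = 515 - P. Without the control the market clears where 515 - P = P - 125, i.e. P* = 320 and Q* = 195.
Because the floor (386) lies above the market-clearing price, it is binding.
At P = 386: Qd = 515 - 386 = 129 and Qs = 386 - 125 = 261.
Quantity traded falls to 129. At Q = 129 the demand price is 515 - 129 = 386 and the supply price is 125 + 129 = 254.
Deadweight loss = ½ · (386 - 254) · (195 - 129) = ½ · 132 · 66 = 4356.

4356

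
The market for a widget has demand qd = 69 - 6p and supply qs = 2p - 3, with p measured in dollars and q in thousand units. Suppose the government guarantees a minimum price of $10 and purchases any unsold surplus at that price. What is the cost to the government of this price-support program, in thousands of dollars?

80

Equilibrium: 69 - 6p = 2p - 3, so 72 = 8p and p* = 9, q* = 15.
Because the floor (10) lies above the market-clearing price, it is binding.
At p = 10: qd = 69 - 6·10 = 9 and qs = 2·10 - 3 = 17.
Surplus = qs - qd = 8.
Government expenditure = surplus × support price = 8 × 10 = 80.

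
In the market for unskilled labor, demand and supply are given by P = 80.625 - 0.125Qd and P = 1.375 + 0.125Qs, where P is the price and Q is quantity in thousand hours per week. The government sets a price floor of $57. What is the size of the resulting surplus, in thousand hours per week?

Rearranging demand gives Qd = 645 - 8P; rearranging supply gives Qs = 8P - 11. Without the control the market clears where 645 - 8P = 8P - 11, i.e. P* = 41 and Q* = 317.
The floor of 57 is above the equilibrium price 41, so it binds.
At P = 57: Qd = 645 - 8·57 = 189 and Qs = 8·57 - 11 = 445.
Surplus = Qs - Qd = 445 - 189 = 256.

256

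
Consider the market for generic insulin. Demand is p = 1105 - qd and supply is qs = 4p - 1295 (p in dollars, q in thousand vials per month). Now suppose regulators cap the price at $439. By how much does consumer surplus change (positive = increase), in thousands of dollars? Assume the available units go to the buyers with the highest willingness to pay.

5453

Rearranging demand gives qd = 1105 - p. In a free market, 1105 - p = 4p - 1295 gives the equilibrium p* = 480, q* = 625.
Because the ceiling (439) lies below the market-clearing price, it is binding.
At p = 439: qd = 1105 - 439 = 666 and qs = 4·439 - 1295 = 461.
Consumer surplus without the control is ½ · (1105 - 480) · 625 = 195312.5.
With the ceiling, 461 units are sold at 439 (assume they go to the highest-value buyers). The demand price at q = 461 is 644, so CS = ½ · [(1105 - 439) + (644 - 439)] · 461 = 200765.5.
Change in consumer surplus = 200765.5 - 195312.5 = 5453.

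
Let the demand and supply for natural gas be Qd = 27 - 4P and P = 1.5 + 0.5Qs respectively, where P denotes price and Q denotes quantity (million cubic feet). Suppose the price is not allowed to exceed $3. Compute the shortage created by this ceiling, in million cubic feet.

12

Rearranging supply gives Qs = 2P - 3. Setting quantity demanded equal to quantity supplied, 27 - 4P = 2P - 3, gives P* = 5 and Q* = 7.
Because the ceiling (3) lies below the market-clearing price, it is binding.
At P = 3: Qd = 27 - 4·3 = 15 and Qs = 2·3 - 3 = 3.
Shortage = Qd - Qs = 15 - 3 = 12.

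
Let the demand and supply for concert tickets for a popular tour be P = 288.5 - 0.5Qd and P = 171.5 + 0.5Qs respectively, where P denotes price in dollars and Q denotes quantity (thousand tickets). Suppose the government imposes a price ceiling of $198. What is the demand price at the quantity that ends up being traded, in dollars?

262

Rearranging demand gives Qd = 577 - 2P; rearranging supply gives Qs = 2P - 343. Equilibrium: 577 - 2P = 2P - 343, so 920 = 4P and P* = 230, Q* = 117.
Since 198 < 230, the ceiling is binding.
At P = 198: Qd = 577 - 2·198 = 181 and Qs = 2·198 - 343 = 53.
Only 53 units reach the market. On the demand curve, the marginal buyer's willingness to pay at Q = 53 is (577 - 53)/2 = 262.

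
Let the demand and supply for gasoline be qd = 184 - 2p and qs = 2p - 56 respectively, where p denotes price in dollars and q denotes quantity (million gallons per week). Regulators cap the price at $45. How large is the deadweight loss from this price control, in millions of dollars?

450

Equilibrium: 184 - 2p = 2p - 56, so 240 = 4p and p* = 60, q* = 64.
Since 45 < 60, the ceiling is binding.
At p = 45: qd = 184 - 2·45 = 94 and qs = 2·45 - 56 = 34.
Quantity traded falls to 34. At q = 34 the demand price is (184 - 34)/2 = 75 and the supply price is (56 + 34)/2 = 45.
Deadweight loss = ½ · (75 - 45) · (64 - 34) = ½ · 30 · 30 = 450.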